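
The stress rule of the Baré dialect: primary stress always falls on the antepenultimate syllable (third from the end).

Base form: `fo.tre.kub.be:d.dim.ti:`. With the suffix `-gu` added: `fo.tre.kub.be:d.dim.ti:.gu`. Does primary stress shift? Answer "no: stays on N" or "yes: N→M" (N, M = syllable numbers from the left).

yes: 4→5

Base `fo.tre.kub.be:d.dim.ti:` (6 syllables):
  The word has 6 syllables; the antepenultimate syllable (third from the end) is syllable 4 (be:d).
  → primary stress on syllable 4.
Suffixed `fo.tre.kub.be:d.dim.ti:.gu` (7 syllables):
  The word has 7 syllables; the antepenultimate syllable (third from the end) is syllable 5 (dim).
  → primary stress on syllable 5.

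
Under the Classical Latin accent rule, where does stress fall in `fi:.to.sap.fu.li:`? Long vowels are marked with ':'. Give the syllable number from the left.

Classical Latin: stress the penult if heavy (long vowel or closed), else the antepenult.
Weights: 3 sap H, 4 fu L, 5 li: H.
The penult (syllable 4, fu) is light, so stress falls on the antepenult (syllable 3, sap).
Stress on syllable 3: fi:.to.ˈsap.fu.li:.

3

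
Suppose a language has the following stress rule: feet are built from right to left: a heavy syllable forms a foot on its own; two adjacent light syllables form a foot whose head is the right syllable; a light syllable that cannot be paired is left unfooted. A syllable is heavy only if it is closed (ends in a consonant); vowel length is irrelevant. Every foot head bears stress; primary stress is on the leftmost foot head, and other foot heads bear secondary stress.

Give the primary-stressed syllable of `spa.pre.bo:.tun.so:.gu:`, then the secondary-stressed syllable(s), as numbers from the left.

Weights: 1 spa L, 2 pre L, 3 bo: L, 4 tun H, 5 so: L, 6 gu: L.
Parse right to left (heavy = foot alone; LL = one foot; stranded L unfooted): spa (pre.ˈbo:) (ˈtun) (so:.ˈgu:).
Foot heads: 3, 4, 6.
Primary stress on the leftmost head = syllable 3.
Secondary stress on 4, 6: spa.pre.ˈbo:.ˌtun.so:.ˌgu:.

primary 3, secondary 4, 6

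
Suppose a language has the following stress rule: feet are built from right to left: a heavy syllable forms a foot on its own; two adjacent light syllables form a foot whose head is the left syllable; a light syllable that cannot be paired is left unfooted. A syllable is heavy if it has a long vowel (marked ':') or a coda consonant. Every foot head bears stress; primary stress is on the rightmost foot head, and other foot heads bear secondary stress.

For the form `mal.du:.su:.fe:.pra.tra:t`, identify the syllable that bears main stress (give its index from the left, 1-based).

Weights: 1 mal H, 2 du: H, 3 su: H, 4 fe: H, 5 pra L, 6 tra:t H.
Parse right to left (heavy = foot alone; LL = one foot; stranded L unfooted): (ˈmal) (ˈdu:) (ˈsu:) (ˈfe:) pra (ˈtra:t).
Foot heads: 1, 2, 3, 4, 6.
Primary stress on the rightmost head = syllable 6.
Primary stress: syllable 6 → mal.du:.su:.fe:.pra.ˈtra:t.

6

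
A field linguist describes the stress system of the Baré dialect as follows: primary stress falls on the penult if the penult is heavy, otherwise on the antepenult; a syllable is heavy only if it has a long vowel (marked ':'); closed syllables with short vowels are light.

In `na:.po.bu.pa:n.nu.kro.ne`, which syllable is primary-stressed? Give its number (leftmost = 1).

5

Weights: 5 nu L, 6 kro L, 7 ne L.
The penult (syllable 6, kro) is light, so stress falls on the antepenult (syllable 5, nu).
Primary stress: syllable 5 → na:.po.bu.pa:n.ˈnu.kro.ne.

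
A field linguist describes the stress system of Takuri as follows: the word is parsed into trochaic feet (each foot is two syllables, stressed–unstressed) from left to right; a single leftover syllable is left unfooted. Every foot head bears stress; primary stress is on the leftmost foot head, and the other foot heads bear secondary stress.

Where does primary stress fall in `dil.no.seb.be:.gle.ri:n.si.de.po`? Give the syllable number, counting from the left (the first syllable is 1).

1

Parse left to right into trochaic (ˈσσ) feet: (ˈdil.no) (ˈseb.be:) (ˈgle.ri:n) (ˈsi.de) po. Syllable 9 is left unfooted.
Foot heads (stressed positions): 1, 3, 5, 7.
End Rule Leftmost: primary stress on the leftmost head = syllable 1.
Primary stress: syllable 1 → ˈdil.no.seb.be:.gle.ri:n.si.de.po.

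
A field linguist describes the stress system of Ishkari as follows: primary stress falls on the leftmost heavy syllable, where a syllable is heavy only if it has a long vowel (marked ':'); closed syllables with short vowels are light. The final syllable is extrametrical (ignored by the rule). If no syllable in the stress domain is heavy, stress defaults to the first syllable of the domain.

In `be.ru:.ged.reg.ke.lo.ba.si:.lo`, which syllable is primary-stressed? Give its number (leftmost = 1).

2

The final syllable (9, lo) is extrametrical; the stress domain is syllables 1–8.
Weights: 1 be L, 2 ru: H, 3 ged L, 4 reg L, 5 ke L, 6 lo L, 7 ba L, 8 si: H.
Heavy syllables in the domain: 2, 8. The leftmost is syllable 2 (ru:).
Primary stress: syllable 2 → be.ˈru:.ged.reg.ke.lo.ba.si:.lo.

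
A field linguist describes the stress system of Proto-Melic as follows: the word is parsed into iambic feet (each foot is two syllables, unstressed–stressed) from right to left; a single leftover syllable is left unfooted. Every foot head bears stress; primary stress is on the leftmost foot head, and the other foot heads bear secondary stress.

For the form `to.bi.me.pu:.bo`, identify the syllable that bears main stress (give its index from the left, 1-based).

3

Parse right to left into iambic (σˈσ) feet: to (bi.ˈme) (pu:.ˈbo). Syllable 1 is left unfooted.
Foot heads (stressed positions): 3, 5.
End Rule Leftmost: primary stress on the leftmost head = syllable 3.
Primary stress: syllable 3 → to.bi.ˈme.pu:.bo.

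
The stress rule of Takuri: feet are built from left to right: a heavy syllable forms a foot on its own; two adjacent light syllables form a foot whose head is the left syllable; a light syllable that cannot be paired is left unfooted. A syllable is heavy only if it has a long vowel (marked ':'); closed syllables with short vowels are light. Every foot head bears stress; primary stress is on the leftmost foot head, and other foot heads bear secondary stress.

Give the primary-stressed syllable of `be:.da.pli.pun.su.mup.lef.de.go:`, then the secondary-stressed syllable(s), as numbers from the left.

primary 1, secondary 2, 4, 6, 9

Weights: 1 be: H, 2 da L, 3 pli L, 4 pun L, 5 su L, 6 mup L, 7 lef L, 8 de L, 9 go: H.
Parse left to right (heavy = foot alone; LL = one foot; stranded L unfooted): (ˈbe:) (ˈda.pli) (ˈpun.su) (ˈmup.lef) de (ˈgo:).
Foot heads: 1, 2, 4, 6, 9.
Primary stress on the leftmost head = syllable 1.
Secondary stress on 2, 4, 6, 9: ˈbe:.ˌda.pli.ˌpun.su.ˌmup.lef.de.ˌgo:.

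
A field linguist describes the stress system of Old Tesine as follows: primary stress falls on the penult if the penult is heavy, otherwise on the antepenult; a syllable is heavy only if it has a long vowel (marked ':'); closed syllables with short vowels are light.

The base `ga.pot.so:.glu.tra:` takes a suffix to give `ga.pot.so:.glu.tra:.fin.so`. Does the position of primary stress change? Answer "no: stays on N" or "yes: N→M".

yes: 3→5

Base `ga.pot.so:.glu.tra:` (5 syllables):
  Weights: 3 so: H, 4 glu L, 5 tra: H.
  The penult (syllable 4, glu) is light, so stress falls on the antepenult (syllable 3, so:).
  → primary stress on syllable 3.
Suffixed `ga.pot.so:.glu.tra:.fin.so` (7 syllables):
  Weights: 5 tra: H, 6 fin L, 7 so L.
  The penult (syllable 6, fin) is light, so stress falls on the antepenult (syllable 5, tra:).
  → primary stress on syllable 5.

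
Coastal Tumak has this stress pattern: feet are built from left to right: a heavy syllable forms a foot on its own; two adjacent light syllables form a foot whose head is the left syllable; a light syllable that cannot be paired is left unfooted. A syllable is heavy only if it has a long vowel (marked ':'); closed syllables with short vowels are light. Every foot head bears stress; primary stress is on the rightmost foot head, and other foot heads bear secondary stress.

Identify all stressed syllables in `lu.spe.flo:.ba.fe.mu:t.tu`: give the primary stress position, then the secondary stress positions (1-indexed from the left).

primary 6, secondary 1, 3, 4

Weights: 1 lu L, 2 spe L, 3 flo: H, 4 ba L, 5 fe L, 6 mu:t H, 7 tu L.
Parse left to right (heavy = foot alone; LL = one foot; stranded L unfooted): (ˈlu.spe) (ˈflo:) (ˈba.fe) (ˈmu:t) tu.
Foot heads: 1, 3, 4, 6.
Primary stress on the rightmost head = syllable 6.
Secondary stress on 1, 3, 4: ˌlu.spe.ˌflo:.ˌba.fe.ˈmu:t.tu.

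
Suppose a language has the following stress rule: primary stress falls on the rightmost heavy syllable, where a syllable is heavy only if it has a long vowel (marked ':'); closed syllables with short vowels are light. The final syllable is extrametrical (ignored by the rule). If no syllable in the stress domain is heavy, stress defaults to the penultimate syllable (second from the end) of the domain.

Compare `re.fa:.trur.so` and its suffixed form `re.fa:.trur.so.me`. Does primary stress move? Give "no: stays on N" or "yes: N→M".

no: stays on 2

Base `re.fa:.trur.so` (4 syllables):
  The final syllable (4, so) is extrametrical; the stress domain is syllables 1–3.
  Weights: 1 re L, 2 fa: H, 3 trur L.
  Heavy syllables in the domain: 2. The rightmost is syllable 2 (fa:).
  → primary stress on syllable 2.
Suffixed `re.fa:.trur.so.me` (5 syllables):
  The final syllable (5, me) is extrametrical; the stress domain is syllables 1–4.
  Weights: 1 re L, 2 fa: H, 3 trur L, 4 so L.
  Heavy syllables in the domain: 2. The rightmost is syllable 2 (fa:).
  → primary stress on syllable 2.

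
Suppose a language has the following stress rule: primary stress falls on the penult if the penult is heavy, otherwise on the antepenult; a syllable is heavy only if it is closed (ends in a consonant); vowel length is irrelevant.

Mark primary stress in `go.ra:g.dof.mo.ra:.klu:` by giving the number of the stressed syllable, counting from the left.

Weights: 4 mo L, 5 ra: L, 6 klu: L.
The penult (syllable 5, ra:) is light, so stress falls on the antepenult (syllable 4, mo).
Primary stress: syllable 4 → go.ra:g.dof.ˈmo.ra:.klu:.

4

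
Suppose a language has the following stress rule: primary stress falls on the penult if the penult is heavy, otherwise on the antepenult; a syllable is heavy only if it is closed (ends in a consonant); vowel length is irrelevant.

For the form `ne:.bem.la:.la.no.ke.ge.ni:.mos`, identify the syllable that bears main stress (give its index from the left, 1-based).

7

Weights: 7 ge L, 8 ni: L, 9 mos H.
The penult (syllable 8, ni:) is light, so stress falls on the antepenult (syllable 7, ge).
Primary stress: syllable 7 → ne:.bem.la:.la.no.ke.ˈge.ni:.mos.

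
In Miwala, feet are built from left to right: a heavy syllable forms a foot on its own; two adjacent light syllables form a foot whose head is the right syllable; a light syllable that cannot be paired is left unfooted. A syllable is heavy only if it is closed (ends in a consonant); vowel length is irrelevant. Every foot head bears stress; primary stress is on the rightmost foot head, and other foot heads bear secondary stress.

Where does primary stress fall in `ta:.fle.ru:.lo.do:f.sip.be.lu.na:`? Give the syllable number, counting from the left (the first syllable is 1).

Weights: 1 ta: L, 2 fle L, 3 ru: L, 4 lo L, 5 do:f H, 6 sip H, 7 be L, 8 lu L, 9 na: L.
Parse left to right (heavy = foot alone; LL = one foot; stranded L unfooted): (ta:.ˈfle) (ru:.ˈlo) (ˈdo:f) (ˈsip) (be.ˈlu) na:.
Foot heads: 2, 4, 5, 6, 8.
Primary stress on the rightmost head = syllable 8.
Primary stress: syllable 8 → ta:.fle.ru:.lo.do:f.sip.be.ˈlu.na:.

8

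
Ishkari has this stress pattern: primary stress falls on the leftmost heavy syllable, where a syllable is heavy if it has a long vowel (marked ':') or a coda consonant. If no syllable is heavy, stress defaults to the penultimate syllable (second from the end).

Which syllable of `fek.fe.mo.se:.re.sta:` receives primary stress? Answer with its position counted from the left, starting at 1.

1

Weights: 1 fek H, 2 fe L, 3 mo L, 4 se: H, 5 re L, 6 sta: H.
Heavy syllables in the domain: 1, 4, 6. The leftmost is syllable 1 (fek).
Primary stress: syllable 1 → ˈfek.fe.mo.se:.re.sta:.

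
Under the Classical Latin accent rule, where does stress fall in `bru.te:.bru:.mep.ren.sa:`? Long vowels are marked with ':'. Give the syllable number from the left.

5

Classical Latin: stress the penult if heavy (long vowel or closed), else the antepenult.
Weights: 4 mep H, 5 ren H, 6 sa: H.
The penult (syllable 5, ren) is heavy, so it takes stress.
Stress on syllable 5: bru.te:.bru:.mep.ˈren.sa:.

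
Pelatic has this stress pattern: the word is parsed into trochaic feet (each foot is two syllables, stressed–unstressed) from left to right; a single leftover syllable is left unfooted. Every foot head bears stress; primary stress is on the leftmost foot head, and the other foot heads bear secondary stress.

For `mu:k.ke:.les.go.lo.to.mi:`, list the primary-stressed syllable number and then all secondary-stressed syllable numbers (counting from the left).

Parse left to right into trochaic (ˈσσ) feet: (ˈmu:k.ke:) (ˈles.go) (ˈlo.to) mi:. Syllable 7 is left unfooted.
Foot heads (stressed positions): 1, 3, 5.
End Rule Leftmost: primary stress on the leftmost head = syllable 1.
Secondary stress on 3, 5: ˈmu:k.ke:.ˌles.go.ˌlo.to.mi:.

primary 1, secondary 3, 5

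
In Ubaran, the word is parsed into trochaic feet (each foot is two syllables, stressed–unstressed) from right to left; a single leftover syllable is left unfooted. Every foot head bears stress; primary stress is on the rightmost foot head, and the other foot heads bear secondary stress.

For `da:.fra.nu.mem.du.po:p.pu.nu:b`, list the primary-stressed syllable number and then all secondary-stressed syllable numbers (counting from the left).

Parse right to left into trochaic (ˈσσ) feet: (ˈda:.fra) (ˈnu.mem) (ˈdu.po:p) (ˈpu.nu:b).
Foot heads (stressed positions): 1, 3, 5, 7.
End Rule Rightmost: primary stress on the rightmost head = syllable 7.
Secondary stress on 1, 3, 5: ˌda:.fra.ˌnu.mem.ˌdu.po:p.ˈpu.nu:b.

primary 7, secondary 1, 3, 5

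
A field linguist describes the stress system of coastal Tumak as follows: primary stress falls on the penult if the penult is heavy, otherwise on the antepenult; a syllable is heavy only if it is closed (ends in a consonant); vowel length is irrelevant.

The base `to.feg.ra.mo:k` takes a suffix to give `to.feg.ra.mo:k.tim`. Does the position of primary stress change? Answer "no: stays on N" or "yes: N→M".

yes: 2→4

Base `to.feg.ra.mo:k` (4 syllables):
  Weights: 2 feg H, 3 ra L, 4 mo:k H.
  The penult (syllable 3, ra) is light, so stress falls on the antepenult (syllable 2, feg).
  → primary stress on syllable 2.
Suffixed `to.feg.ra.mo:k.tim` (5 syllables):
  Weights: 3 ra L, 4 mo:k H, 5 tim H.
  The penult (syllable 4, mo:k) is heavy, so it takes stress.
  → primary stress on syllable 4.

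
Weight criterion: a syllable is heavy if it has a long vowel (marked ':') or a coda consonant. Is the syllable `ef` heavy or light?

heavy

`ef`: short vowel, closed (coda /f/). Closed → heavy.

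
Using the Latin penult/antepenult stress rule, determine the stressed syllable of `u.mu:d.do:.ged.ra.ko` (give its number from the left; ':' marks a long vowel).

4

Classical Latin: stress the penult if heavy (long vowel or closed), else the antepenult.
Weights: 4 ged H, 5 ra L, 6 ko L.
The penult (syllable 5, ra) is light, so stress falls on the antepenult (syllable 4, ged).
Stress on syllable 4: u.mu:d.do:.ˈged.ra.ko.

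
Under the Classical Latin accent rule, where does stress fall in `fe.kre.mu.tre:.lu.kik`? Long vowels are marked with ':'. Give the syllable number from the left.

Classical Latin: stress the penult if heavy (long vowel or closed), else the antepenult.
Weights: 4 tre: H, 5 lu L, 6 kik H.
The penult (syllable 5, lu) is light, so stress falls on the antepenult (syllable 4, tre:).
Stress on syllable 4: fe.kre.mu.ˈtre:.lu.kik.

4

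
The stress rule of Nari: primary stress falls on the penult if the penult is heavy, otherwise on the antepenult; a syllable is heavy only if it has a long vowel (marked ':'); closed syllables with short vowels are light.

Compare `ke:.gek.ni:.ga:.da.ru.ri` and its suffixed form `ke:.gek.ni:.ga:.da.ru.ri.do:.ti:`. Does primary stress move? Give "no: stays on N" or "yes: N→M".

Base `ke:.gek.ni:.ga:.da.ru.ri` (7 syllables):
  Weights: 5 da L, 6 ru L, 7 ri L.
  The penult (syllable 6, ru) is light, so stress falls on the antepenult (syllable 5, da).
  → primary stress on syllable 5.
Suffixed `ke:.gek.ni:.ga:.da.ru.ri.do:.ti:` (9 syllables):
  Weights: 7 ri L, 8 do: H, 9 ti: H.
  The penult (syllable 8, do:) is heavy, so it takes stress.
  → primary stress on syllable 8.

yes: 5→8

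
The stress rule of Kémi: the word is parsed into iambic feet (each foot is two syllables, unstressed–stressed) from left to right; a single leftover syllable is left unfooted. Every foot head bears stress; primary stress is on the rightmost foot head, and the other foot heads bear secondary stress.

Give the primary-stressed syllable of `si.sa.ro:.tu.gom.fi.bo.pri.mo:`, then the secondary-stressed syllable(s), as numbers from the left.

Parse left to right into iambic (σˈσ) feet: (si.ˈsa) (ro:.ˈtu) (gom.ˈfi) (bo.ˈpri) mo:. Syllable 9 is left unfooted.
Foot heads (stressed positions): 2, 4, 6, 8.
End Rule Rightmost: primary stress on the rightmost head = syllable 8.
Secondary stress on 2, 4, 6: si.ˌsa.ro:.ˌtu.gom.ˌfi.bo.ˈpri.mo:.

primary 8, secondary 2, 4, 6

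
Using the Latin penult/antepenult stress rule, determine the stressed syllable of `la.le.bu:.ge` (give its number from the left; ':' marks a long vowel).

Classical Latin: stress the penult if heavy (long vowel or closed), else the antepenult.
Weights: 2 le L, 3 bu: H, 4 ge L.
The penult (syllable 3, bu:) is heavy, so it takes stress.
Stress on syllable 3: la.le.ˈbu:.ge.

3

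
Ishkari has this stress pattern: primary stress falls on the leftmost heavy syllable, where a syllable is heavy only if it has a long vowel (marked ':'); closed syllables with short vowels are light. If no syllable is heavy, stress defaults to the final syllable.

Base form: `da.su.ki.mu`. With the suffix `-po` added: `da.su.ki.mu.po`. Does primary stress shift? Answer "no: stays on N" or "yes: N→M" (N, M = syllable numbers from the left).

yes: 4→5

Base `da.su.ki.mu` (4 syllables):
  Weights: 1 da L, 2 su L, 3 ki L, 4 mu L.
  No heavy syllable in the domain; default to the final syllable = syllable 4.
  → primary stress on syllable 4.
Suffixed `da.su.ki.mu.po` (5 syllables):
  Weights: 1 da L, 2 su L, 3 ki L, 4 mu L, 5 po L.
  No heavy syllable in the domain; default to the final syllable = syllable 5.
  → primary stress on syllable 5.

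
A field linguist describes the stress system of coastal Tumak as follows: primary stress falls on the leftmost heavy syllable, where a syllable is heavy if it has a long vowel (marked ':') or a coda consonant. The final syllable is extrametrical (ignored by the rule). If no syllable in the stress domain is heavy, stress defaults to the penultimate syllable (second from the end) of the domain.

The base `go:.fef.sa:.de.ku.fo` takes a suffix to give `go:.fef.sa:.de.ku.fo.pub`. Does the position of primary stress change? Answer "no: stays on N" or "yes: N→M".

Base `go:.fef.sa:.de.ku.fo` (6 syllables):
  The final syllable (6, fo) is extrametrical; the stress domain is syllables 1–5.
  Weights: 1 go: H, 2 fef H, 3 sa: H, 4 de L, 5 ku L.
  Heavy syllables in the domain: 1, 2, 3. The leftmost is syllable 1 (go:).
  → primary stress on syllable 1.
Suffixed `go:.fef.sa:.de.ku.fo.pub` (7 syllables):
  The final syllable (7, pub) is extrametrical; the stress domain is syllables 1–6.
  Weights: 1 go: H, 2 fef H, 3 sa: H, 4 de L, 5 ku L, 6 fo L.
  Heavy syllables in the domain: 1, 2, 3. The leftmost is syllable 1 (go:).
  → primary stress on syllable 1.

no: stays on 1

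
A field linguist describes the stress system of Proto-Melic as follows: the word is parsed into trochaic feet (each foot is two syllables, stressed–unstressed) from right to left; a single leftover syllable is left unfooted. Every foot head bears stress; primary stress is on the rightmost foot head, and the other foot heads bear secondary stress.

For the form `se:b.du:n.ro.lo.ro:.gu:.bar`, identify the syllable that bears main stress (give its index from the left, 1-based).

Parse right to left into trochaic (ˈσσ) feet: se:b (ˈdu:n.ro) (ˈlo.ro:) (ˈgu:.bar). Syllable 1 is left unfooted.
Foot heads (stressed positions): 2, 4, 6.
End Rule Rightmost: primary stress on the rightmost head = syllable 6.
Primary stress: syllable 6 → se:b.du:n.ro.lo.ro:.ˈgu:.bar.

6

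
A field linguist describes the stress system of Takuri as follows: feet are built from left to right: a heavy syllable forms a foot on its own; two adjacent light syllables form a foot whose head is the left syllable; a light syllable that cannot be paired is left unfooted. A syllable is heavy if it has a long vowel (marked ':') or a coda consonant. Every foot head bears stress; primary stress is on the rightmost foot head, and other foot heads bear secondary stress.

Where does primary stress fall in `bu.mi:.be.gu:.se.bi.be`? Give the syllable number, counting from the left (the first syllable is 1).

Weights: 1 bu L, 2 mi: H, 3 be L, 4 gu: H, 5 se L, 6 bi L, 7 be L.
Parse left to right (heavy = foot alone; LL = one foot; stranded L unfooted): bu (ˈmi:) be (ˈgu:) (ˈse.bi) be.
Foot heads: 2, 4, 5.
Primary stress on the rightmost head = syllable 5.
Primary stress: syllable 5 → bu.mi:.be.gu:.ˈse.bi.be.

5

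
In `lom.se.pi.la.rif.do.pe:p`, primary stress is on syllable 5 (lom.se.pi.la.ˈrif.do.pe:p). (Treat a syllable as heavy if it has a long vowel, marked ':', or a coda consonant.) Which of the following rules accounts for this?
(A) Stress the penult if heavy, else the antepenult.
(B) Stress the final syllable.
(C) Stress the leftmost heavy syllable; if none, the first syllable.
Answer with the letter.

A

Rule A → syllable 5 ✓.
Rule B → syllable 7 (observed: 5).
Rule C → syllable 1 (observed: 5).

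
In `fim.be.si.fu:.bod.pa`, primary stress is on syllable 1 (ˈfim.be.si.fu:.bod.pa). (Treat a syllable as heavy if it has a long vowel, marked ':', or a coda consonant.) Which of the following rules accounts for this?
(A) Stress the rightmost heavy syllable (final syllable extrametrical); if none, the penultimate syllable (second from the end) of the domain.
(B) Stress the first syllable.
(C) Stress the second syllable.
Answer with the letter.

Rule A → syllable 5 (observed: 1).
Rule B → syllable 1 ✓.
Rule C → syllable 2 (observed: 1).

B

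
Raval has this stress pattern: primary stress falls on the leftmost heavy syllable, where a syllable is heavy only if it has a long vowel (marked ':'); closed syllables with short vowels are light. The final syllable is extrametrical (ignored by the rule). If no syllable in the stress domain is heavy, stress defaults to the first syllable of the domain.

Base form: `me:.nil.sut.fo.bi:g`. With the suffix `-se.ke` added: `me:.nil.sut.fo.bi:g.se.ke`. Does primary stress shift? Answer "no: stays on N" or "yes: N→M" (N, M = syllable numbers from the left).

no: stays on 1

Base `me:.nil.sut.fo.bi:g` (5 syllables):
  The final syllable (5, bi:g) is extrametrical; the stress domain is syllables 1–4.
  Weights: 1 me: H, 2 nil L, 3 sut L, 4 fo L.
  Heavy syllables in the domain: 1. The leftmost is syllable 1 (me:).
  → primary stress on syllable 1.
Suffixed `me:.nil.sut.fo.bi:g.se.ke` (7 syllables):
  The final syllable (7, ke) is extrametrical; the stress domain is syllables 1–6.
  Weights: 1 me: H, 2 nil L, 3 sut L, 4 fo L, 5 bi:g H, 6 se L.
  Heavy syllables in the domain: 1, 5. The leftmost is syllable 1 (me:).
  → primary stress on syllable 1.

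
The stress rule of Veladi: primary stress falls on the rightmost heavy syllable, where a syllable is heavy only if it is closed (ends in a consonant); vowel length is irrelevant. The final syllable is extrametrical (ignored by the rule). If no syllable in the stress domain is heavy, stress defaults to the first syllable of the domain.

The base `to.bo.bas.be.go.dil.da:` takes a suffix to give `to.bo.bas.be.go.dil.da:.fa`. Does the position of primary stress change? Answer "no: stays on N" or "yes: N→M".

no: stays on 6

Base `to.bo.bas.be.go.dil.da:` (7 syllables):
  The final syllable (7, da:) is extrametrical; the stress domain is syllables 1–6.
  Weights: 1 to L, 2 bo L, 3 bas H, 4 be L, 5 go L, 6 dil H.
  Heavy syllables in the domain: 3, 6. The rightmost is syllable 6 (dil).
  → primary stress on syllable 6.
Suffixed `to.bo.bas.be.go.dil.da:.fa` (8 syllables):
  The final syllable (8, fa) is extrametrical; the stress domain is syllables 1–7.
  Weights: 1 to L, 2 bo L, 3 bas H, 4 be L, 5 go L, 6 dil H, 7 da: L.
  Heavy syllables in the domain: 3, 6. The rightmost is syllable 6 (dil).
  → primary stress on syllable 6.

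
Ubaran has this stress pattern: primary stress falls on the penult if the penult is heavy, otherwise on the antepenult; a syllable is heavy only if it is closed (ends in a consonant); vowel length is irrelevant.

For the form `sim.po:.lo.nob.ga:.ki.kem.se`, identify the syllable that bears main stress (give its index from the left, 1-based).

Weights: 6 ki L, 7 kem H, 8 se L.
The penult (syllable 7, kem) is heavy, so it takes stress.
Primary stress: syllable 7 → sim.po:.lo.nob.ga:.ki.ˈkem.se.

7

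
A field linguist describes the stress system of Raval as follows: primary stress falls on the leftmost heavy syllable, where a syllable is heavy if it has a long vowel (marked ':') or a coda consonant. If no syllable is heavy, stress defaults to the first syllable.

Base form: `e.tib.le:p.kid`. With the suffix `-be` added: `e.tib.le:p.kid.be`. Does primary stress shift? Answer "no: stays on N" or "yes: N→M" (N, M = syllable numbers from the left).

no: stays on 2

Base `e.tib.le:p.kid` (4 syllables):
  Weights: 1 e L, 2 tib H, 3 le:p H, 4 kid H.
  Heavy syllables in the domain: 2, 3, 4. The leftmost is syllable 2 (tib).
  → primary stress on syllable 2.
Suffixed `e.tib.le:p.kid.be` (5 syllables):
  Weights: 1 e L, 2 tib H, 3 le:p H, 4 kid H, 5 be L.
  Heavy syllables in the domain: 2, 3, 4. The leftmost is syllable 2 (tib).
  → primary stress on syllable 2.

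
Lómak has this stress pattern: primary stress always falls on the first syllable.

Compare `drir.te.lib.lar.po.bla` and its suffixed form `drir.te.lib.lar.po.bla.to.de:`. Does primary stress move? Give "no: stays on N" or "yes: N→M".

Base `drir.te.lib.lar.po.bla` (6 syllables):
  The word has 6 syllables; the first syllable is syllable 1 (drir).
  → primary stress on syllable 1.
Suffixed `drir.te.lib.lar.po.bla.to.de:` (8 syllables):
  The word has 8 syllables; the first syllable is syllable 1 (drir).
  → primary stress on syllable 1.

no: stays on 1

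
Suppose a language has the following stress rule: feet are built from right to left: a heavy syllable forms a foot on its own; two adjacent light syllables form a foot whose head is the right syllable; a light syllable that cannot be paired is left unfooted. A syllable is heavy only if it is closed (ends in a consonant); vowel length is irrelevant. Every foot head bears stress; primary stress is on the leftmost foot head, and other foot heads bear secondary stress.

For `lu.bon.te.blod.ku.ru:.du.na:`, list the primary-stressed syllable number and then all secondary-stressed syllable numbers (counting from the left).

Weights: 1 lu L, 2 bon H, 3 te L, 4 blod H, 5 ku L, 6 ru: L, 7 du L, 8 na: L.
Parse right to left (heavy = foot alone; LL = one foot; stranded L unfooted): lu (ˈbon) te (ˈblod) (ku.ˈru:) (du.ˈna:).
Foot heads: 2, 4, 6, 8.
Primary stress on the leftmost head = syllable 2.
Secondary stress on 4, 6, 8: lu.ˈbon.te.ˌblod.ku.ˌru:.du.ˌna:.

primary 2, secondary 4, 6, 8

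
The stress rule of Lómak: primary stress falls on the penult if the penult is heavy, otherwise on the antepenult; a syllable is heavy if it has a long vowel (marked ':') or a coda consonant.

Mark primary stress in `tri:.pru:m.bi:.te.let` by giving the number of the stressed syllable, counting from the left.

Weights: 3 bi: H, 4 te L, 5 let H.
The penult (syllable 4, te) is light, so stress falls on the antepenult (syllable 3, bi:).
Primary stress: syllable 3 → tri:.pru:m.ˈbi:.te.let.

3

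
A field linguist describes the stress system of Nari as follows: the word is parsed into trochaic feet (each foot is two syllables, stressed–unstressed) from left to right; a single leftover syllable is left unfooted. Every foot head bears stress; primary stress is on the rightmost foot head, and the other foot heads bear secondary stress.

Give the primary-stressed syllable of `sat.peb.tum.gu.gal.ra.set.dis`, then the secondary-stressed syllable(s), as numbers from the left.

Parse left to right into trochaic (ˈσσ) feet: (ˈsat.peb) (ˈtum.gu) (ˈgal.ra) (ˈset.dis).
Foot heads (stressed positions): 1, 3, 5, 7.
End Rule Rightmost: primary stress on the rightmost head = syllable 7.
Secondary stress on 1, 3, 5: ˌsat.peb.ˌtum.gu.ˌgal.ra.ˈset.dis.

primary 7, secondary 1, 3, 5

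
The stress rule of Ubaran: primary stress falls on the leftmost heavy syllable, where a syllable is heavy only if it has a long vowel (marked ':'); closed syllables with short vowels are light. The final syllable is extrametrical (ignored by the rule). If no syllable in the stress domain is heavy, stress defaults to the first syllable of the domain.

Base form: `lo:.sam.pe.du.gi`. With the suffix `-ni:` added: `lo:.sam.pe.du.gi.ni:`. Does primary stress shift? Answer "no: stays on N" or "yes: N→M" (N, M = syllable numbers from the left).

Base `lo:.sam.pe.du.gi` (5 syllables):
  The final syllable (5, gi) is extrametrical; the stress domain is syllables 1–4.
  Weights: 1 lo: H, 2 sam L, 3 pe L, 4 du L.
  Heavy syllables in the domain: 1. The leftmost is syllable 1 (lo:).
  → primary stress on syllable 1.
Suffixed `lo:.sam.pe.du.gi.ni:` (6 syllables):
  The final syllable (6, ni:) is extrametrical; the stress domain is syllables 1–5.
  Weights: 1 lo: H, 2 sam L, 3 pe L, 4 du L, 5 gi L.
  Heavy syllables in the domain: 1. The leftmost is syllable 1 (lo:).
  → primary stress on syllable 1.

no: stays on 1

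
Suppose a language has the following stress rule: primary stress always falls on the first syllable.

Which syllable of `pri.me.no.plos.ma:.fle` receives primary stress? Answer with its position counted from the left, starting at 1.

1

The word has 6 syllables; the first syllable is syllable 1 (pri).
Primary stress: syllable 1 → ˈpri.me.no.plos.ma:.fle.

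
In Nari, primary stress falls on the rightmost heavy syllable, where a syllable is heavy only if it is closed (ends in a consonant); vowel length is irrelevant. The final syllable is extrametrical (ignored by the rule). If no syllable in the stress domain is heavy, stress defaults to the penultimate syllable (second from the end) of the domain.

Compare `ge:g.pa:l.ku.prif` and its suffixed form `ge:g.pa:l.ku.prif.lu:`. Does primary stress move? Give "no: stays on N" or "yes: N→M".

Base `ge:g.pa:l.ku.prif` (4 syllables):
  The final syllable (4, prif) is extrametrical; the stress domain is syllables 1–3.
  Weights: 1 ge:g H, 2 pa:l H, 3 ku L.
  Heavy syllables in the domain: 1, 2. The rightmost is syllable 2 (pa:l).
  → primary stress on syllable 2.
Suffixed `ge:g.pa:l.ku.prif.lu:` (5 syllables):
  The final syllable (5, lu:) is extrametrical; the stress domain is syllables 1–4.
  Weights: 1 ge:g H, 2 pa:l H, 3 ku L, 4 prif H.
  Heavy syllables in the domain: 1, 2, 4. The rightmost is syllable 4 (prif).
  → primary stress on syllable 4.

yes: 2→4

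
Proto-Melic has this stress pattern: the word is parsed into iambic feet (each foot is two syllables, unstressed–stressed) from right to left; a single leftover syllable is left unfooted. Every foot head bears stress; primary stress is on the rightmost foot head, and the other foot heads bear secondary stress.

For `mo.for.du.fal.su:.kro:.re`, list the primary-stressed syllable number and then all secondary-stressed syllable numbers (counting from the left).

Parse right to left into iambic (σˈσ) feet: mo (for.ˈdu) (fal.ˈsu:) (kro:.ˈre). Syllable 1 is left unfooted.
Foot heads (stressed positions): 3, 5, 7.
End Rule Rightmost: primary stress on the rightmost head = syllable 7.
Secondary stress on 3, 5: mo.for.ˌdu.fal.ˌsu:.kro:.ˈre.

primary 7, secondary 3, 5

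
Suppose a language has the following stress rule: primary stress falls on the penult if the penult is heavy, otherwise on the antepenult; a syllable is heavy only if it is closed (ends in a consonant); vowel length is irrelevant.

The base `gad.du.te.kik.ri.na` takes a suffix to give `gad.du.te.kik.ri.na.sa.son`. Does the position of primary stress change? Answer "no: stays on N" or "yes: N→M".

Base `gad.du.te.kik.ri.na` (6 syllables):
  Weights: 4 kik H, 5 ri L, 6 na L.
  The penult (syllable 5, ri) is light, so stress falls on the antepenult (syllable 4, kik).
  → primary stress on syllable 4.
Suffixed `gad.du.te.kik.ri.na.sa.son` (8 syllables):
  Weights: 6 na L, 7 sa L, 8 son H.
  The penult (syllable 7, sa) is light, so stress falls on the antepenult (syllable 6, na).
  → primary stress on syllable 6.

yes: 4→6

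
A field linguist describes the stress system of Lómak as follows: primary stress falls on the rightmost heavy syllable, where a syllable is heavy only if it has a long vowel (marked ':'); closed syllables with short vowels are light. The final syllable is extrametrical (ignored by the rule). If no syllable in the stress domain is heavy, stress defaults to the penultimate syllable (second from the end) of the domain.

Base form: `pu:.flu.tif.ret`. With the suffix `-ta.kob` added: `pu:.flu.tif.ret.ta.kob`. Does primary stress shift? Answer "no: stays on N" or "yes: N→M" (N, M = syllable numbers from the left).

Base `pu:.flu.tif.ret` (4 syllables):
  The final syllable (4, ret) is extrametrical; the stress domain is syllables 1–3.
  Weights: 1 pu: H, 2 flu L, 3 tif L.
  Heavy syllables in the domain: 1. The rightmost is syllable 1 (pu:).
  → primary stress on syllable 1.
Suffixed `pu:.flu.tif.ret.ta.kob` (6 syllables):
  The final syllable (6, kob) is extrametrical; the stress domain is syllables 1–5.
  Weights: 1 pu: H, 2 flu L, 3 tif L, 4 ret L, 5 ta L.
  Heavy syllables in the domain: 1. The rightmost is syllable 1 (pu:).
  → primary stress on syllable 1.

no: stays on 1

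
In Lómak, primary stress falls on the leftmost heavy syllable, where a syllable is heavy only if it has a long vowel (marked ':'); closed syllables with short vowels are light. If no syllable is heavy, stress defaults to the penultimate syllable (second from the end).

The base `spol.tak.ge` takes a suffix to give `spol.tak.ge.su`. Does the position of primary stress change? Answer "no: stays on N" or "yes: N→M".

yes: 2→3

Base `spol.tak.ge` (3 syllables):
  Weights: 1 spol L, 2 tak L, 3 ge L.
  No heavy syllable in the domain; default to the penultimate syllable (second from the end) = syllable 2.
  → primary stress on syllable 2.
Suffixed `spol.tak.ge.su` (4 syllables):
  Weights: 1 spol L, 2 tak L, 3 ge L, 4 su L.
  No heavy syllable in the domain; default to the penultimate syllable (second from the end) = syllable 3.
  → primary stress on syllable 3.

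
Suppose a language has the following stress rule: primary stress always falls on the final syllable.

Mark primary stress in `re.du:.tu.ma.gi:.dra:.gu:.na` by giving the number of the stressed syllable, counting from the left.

The word has 8 syllables; the final syllable is syllable 8 (na).
Primary stress: syllable 8 → re.du:.tu.ma.gi:.dra:.gu:.ˈna.

8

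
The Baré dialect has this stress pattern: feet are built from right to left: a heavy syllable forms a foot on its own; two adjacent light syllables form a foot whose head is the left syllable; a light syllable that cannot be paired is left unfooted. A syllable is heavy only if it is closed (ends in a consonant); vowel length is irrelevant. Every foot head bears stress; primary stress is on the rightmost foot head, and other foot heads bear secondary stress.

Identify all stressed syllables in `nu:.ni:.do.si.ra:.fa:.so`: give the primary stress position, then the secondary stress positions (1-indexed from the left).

primary 6, secondary 2, 4

Weights: 1 nu: L, 2 ni: L, 3 do L, 4 si L, 5 ra: L, 6 fa: L, 7 so L.
Parse right to left (heavy = foot alone; LL = one foot; stranded L unfooted): nu: (ˈni:.do) (ˈsi.ra:) (ˈfa:.so).
Foot heads: 2, 4, 6.
Primary stress on the rightmost head = syllable 6.
Secondary stress on 2, 4: nu:.ˌni:.do.ˌsi.ra:.ˈfa:.so.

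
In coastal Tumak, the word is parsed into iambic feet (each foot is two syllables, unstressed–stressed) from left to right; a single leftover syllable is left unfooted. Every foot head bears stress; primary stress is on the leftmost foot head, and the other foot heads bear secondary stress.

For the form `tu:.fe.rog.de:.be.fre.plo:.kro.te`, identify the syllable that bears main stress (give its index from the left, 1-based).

2

Parse left to right into iambic (σˈσ) feet: (tu:.ˈfe) (rog.ˈde:) (be.ˈfre) (plo:.ˈkro) te. Syllable 9 is left unfooted.
Foot heads (stressed positions): 2, 4, 6, 8.
End Rule Leftmost: primary stress on the leftmost head = syllable 2.
Primary stress: syllable 2 → tu:.ˈfe.rog.de:.be.fre.plo:.kro.te.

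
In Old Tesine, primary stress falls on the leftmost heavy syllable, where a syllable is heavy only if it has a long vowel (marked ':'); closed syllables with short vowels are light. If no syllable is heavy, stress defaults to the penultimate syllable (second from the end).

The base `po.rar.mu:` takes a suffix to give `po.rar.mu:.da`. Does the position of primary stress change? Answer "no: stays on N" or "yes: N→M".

Base `po.rar.mu:` (3 syllables):
  Weights: 1 po L, 2 rar L, 3 mu: H.
  Heavy syllables in the domain: 3. The leftmost is syllable 3 (mu:).
  → primary stress on syllable 3.
Suffixed `po.rar.mu:.da` (4 syllables):
  Weights: 1 po L, 2 rar L, 3 mu: H, 4 da L.
  Heavy syllables in the domain: 3. The leftmost is syllable 3 (mu:).
  → primary stress on syllable 3.

no: stays on 3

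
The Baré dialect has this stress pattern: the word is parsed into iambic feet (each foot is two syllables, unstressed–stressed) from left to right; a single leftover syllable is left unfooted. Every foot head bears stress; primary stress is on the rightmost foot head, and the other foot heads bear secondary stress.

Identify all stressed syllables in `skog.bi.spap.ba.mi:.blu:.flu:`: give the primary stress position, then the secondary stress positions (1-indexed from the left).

Parse left to right into iambic (σˈσ) feet: (skog.ˈbi) (spap.ˈba) (mi:.ˈblu:) flu:. Syllable 7 is left unfooted.
Foot heads (stressed positions): 2, 4, 6.
End Rule Rightmost: primary stress on the rightmost head = syllable 6.
Secondary stress on 2, 4: skog.ˌbi.spap.ˌba.mi:.ˈblu:.flu:.

primary 6, secondary 2, 4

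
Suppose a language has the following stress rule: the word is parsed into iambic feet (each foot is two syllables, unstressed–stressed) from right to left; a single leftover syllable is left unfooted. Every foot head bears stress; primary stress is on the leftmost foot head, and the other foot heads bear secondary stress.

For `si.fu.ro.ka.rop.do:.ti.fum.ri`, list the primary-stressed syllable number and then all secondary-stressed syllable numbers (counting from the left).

primary 3, secondary 5, 7, 9

Parse right to left into iambic (σˈσ) feet: si (fu.ˈro) (ka.ˈrop) (do:.ˈti) (fum.ˈri). Syllable 1 is left unfooted.
Foot heads (stressed positions): 3, 5, 7, 9.
End Rule Leftmost: primary stress on the leftmost head = syllable 3.
Secondary stress on 5, 7, 9: si.fu.ˈro.ka.ˌrop.do:.ˌti.fum.ˌri.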